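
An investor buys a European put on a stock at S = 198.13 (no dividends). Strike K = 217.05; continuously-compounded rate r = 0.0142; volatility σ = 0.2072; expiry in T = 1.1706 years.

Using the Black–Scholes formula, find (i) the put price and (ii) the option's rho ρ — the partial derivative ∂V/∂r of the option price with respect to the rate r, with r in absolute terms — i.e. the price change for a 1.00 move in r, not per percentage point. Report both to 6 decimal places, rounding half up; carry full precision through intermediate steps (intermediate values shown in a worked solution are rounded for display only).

price = 27.040543
ρ = -167.866291

σ√T = 0.2072·√1.1706 = 0.224179
d₁ = (ln(S/K) + (r+σ²/2)T) / (σ√T) = (ln(198.13/217.05) + (0.0142+0.2072²/2)·1.1706) / 0.224179 = (-0.091204 + 0.041751) / 0.224179 = -0.220600
d₂ = d₁ − σ√T = -0.220600 − 0.224179 = -0.444779
e^{−rT} = e^{−0.0142·1.1706} = 0.983515
N(−d₁) = 0.587298,  N(−d₂) = 0.671760
Put price V = K·e^{−rT}·N(−d₂) − S·N(−d₁) = 143.401923 − 116.361380 = 27.040543
ρ = −K·T·e^{−rT}·N(−d₂) = -167.866291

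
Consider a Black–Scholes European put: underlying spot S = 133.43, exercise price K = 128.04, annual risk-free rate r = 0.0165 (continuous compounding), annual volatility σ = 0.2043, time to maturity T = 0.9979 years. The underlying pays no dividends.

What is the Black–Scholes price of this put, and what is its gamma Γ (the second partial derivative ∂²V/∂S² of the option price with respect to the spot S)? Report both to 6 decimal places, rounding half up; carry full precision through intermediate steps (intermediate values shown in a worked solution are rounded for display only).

σ√T = 0.2043·√0.9979 = 0.204085
d₁ = (ln(S/K) + (r+σ²/2)T) / (σ√T) = (ln(133.43/128.04) + (0.0165+0.2043²/2)·0.9979) / 0.204085 = (0.041234 + 0.037291) / 0.204085 = 0.384766
d₂ = d₁ − σ√T = 0.384766 − 0.204085 = 0.180680
e^{−rT} = e^{−0.0165·0.9979} = 0.983669
N(−d₁) = 0.350206,  N(−d₂) = 0.428309
Put price V = K·e^{−rT}·N(−d₂) − S·N(−d₁) = 53.945138 − 46.727921 = 7.217217
φ(d₁) = (1/√(2π))·e^{−d₁²/2} = 0.370478
Γ = φ(d₁) / (S·σ·√T) = 0.013605

price = 7.217217
Γ = 0.013605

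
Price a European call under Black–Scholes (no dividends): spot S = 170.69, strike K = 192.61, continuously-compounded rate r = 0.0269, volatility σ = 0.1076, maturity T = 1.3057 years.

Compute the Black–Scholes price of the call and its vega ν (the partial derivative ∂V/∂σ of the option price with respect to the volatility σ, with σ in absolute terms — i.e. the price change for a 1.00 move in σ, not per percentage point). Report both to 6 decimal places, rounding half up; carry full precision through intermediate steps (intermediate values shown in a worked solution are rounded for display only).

σ√T = 0.1076·√1.3057 = 0.122952
d₁ = (ln(S/K) + (r+σ²/2)T) / (σ√T) = (ln(170.69/192.61) + (0.0269+0.1076²/2)·1.3057) / 0.122952 = (-0.120818 + 0.042682) / 0.122952 = -0.635506
d₂ = d₁ − σ√T = -0.635506 − 0.122952 = -0.758458
e^{−rT} = e^{−0.0269·1.3057} = 0.965486
N(d₁) = 0.262549,  N(d₂) = 0.224088
Call price V = S·N(d₁) − K·e^{−rT}·N(d₂) = 44.814500 − 41.672002 = 3.142498
φ(d₁) = (1/√(2π))·e^{−d₁²/2} = 0.325995
ν = S·φ(d₁)·√T = 63.582985

price = 3.142498
ν = 63.582985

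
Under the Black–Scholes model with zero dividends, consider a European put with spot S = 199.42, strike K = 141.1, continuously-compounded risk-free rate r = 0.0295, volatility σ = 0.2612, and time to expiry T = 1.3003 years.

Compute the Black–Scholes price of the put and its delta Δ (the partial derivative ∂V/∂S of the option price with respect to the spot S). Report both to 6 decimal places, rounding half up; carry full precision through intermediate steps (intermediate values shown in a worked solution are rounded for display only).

price = 2.260708
Δ = -0.075048

σ√T = 0.2612·√1.3003 = 0.297848
d₁ = (ln(S/K) + (r+σ²/2)T) / (σ√T) = (ln(199.42/141.1) + (0.0295+0.2612²/2)·1.3003) / 0.297848 = (0.345944 + 0.082716) / 0.297848 = 1.439189
d₂ = d₁ − σ√T = 1.439189 − 0.297848 = 1.141341
e^{−rT} = e^{−0.0295·1.3003} = 0.962368
N(−d₁) = 0.075048,  N(−d₂) = 0.126864
Put price V = K·e^{−rT}·N(−d₂) − S·N(−d₁) = 17.226870 − 14.966162 = 2.260708
Δ = −N(−d₁) = -0.075048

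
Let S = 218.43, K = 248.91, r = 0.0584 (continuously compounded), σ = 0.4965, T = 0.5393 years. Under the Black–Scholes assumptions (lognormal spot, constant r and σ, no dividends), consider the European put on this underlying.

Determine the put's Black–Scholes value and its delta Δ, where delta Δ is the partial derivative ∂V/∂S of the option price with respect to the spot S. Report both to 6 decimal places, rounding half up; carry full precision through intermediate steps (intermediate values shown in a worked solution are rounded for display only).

σ√T = 0.4965·√0.5393 = 0.364615
d₁ = (ln(S/K) + (r+σ²/2)T) / (σ√T) = (ln(218.43/248.91) + (0.0584+0.4965²/2)·0.5393) / 0.364615 = (-0.130626 + 0.097967) / 0.364615 = -0.089570
d₂ = d₁ − σ√T = -0.089570 − 0.364615 = -0.454185
e^{−rT} = e^{−0.0584·0.5393} = 0.968996
N(−d₁) = 0.535686,  N(−d₂) = 0.675152
Put price V = K·e^{−rT}·N(−d₂) − S·N(−d₁) = 162.841797 − 117.009811 = 45.831986
Δ = −N(−d₁) = -0.535686

price = 45.831986
Δ = -0.535686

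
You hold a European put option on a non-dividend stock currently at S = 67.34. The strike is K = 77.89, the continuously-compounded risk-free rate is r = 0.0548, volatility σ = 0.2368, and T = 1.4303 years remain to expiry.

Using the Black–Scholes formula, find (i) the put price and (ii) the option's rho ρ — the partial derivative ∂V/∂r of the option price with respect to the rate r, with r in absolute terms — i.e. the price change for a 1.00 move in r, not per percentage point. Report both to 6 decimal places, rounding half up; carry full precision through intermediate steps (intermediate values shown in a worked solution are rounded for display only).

σ√T = 0.2368·√1.4303 = 0.283201
d₁ = (ln(S/K) + (r+σ²/2)T) / (σ√T) = (ln(67.34/77.89) + (0.0548+0.2368²/2)·1.4303) / 0.283201 = (-0.145543 + 0.118482) / 0.283201 = -0.095555
d₂ = d₁ − σ√T = -0.095555 − 0.283201 = -0.378756
e^{−rT} = e^{−0.0548·1.4303} = 0.924613
N(−d₁) = 0.538063,  N(−d₂) = 0.647565
Put price V = K·e^{−rT}·N(−d₂) − S·N(−d₁) = 46.636420 − 36.233155 = 10.403265
ρ = −K·T·e^{−rT}·N(−d₂) = -66.704072

price = 10.403265
ρ = -66.704072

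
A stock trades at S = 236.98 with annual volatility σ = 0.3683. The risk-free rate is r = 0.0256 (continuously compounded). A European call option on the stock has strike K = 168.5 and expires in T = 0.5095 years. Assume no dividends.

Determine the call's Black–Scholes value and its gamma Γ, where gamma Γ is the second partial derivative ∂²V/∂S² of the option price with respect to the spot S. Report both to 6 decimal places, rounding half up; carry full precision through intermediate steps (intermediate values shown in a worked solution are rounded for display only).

σ√T = 0.3683·√0.5095 = 0.262890
d₁ = (ln(S/K) + (r+σ²/2)T) / (σ√T) = (ln(236.98/168.5) + (0.0256+0.3683²/2)·0.5095) / 0.262890 = (0.341040 + 0.047599) / 0.262890 = 1.478333
d₂ = d₁ − σ√T = 1.478333 − 0.262890 = 1.215443
e^{−rT} = e^{−0.0256·0.5095} = 0.987041
N(d₁) = 0.930341,  N(d₂) = 0.887901
Call price V = S·N(d₁) − K·e^{−rT}·N(d₂) = 220.472131 − 147.672653 = 72.799478
φ(d₁) = (1/√(2π))·e^{−d₁²/2} = 0.133765
Γ = φ(d₁) / (S·σ·√T) = 0.002147

price = 72.799478
Γ = 0.002147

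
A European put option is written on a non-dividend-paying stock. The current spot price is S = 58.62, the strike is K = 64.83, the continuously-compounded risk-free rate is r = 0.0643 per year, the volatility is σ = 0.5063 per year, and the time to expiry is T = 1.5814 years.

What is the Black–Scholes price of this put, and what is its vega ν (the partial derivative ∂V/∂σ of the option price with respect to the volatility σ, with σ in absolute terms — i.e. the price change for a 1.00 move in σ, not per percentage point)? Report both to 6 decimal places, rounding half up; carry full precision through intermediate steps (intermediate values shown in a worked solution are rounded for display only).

price = 14.605654
ν = 27.941800

σ√T = 0.5063·√1.5814 = 0.636691
d₁ = (ln(S/K) + (r+σ²/2)T) / (σ√T) = (ln(58.62/64.83) + (0.0643+0.5063²/2)·1.5814) / 0.636691 = (-0.100693 + 0.304372) / 0.636691 = 0.319903
d₂ = d₁ − σ√T = 0.319903 − 0.636691 = -0.316788
e^{−rT} = e^{−0.0643·1.5814} = 0.903315
N(−d₁) = 0.374521,  N(−d₂) = 0.624298
Put price V = K·e^{−rT}·N(−d₂) − S·N(−d₁) = 36.560074 − 21.954421 = 14.605654
φ(d₁) = (1/√(2π))·e^{−d₁²/2} = 0.379042
ν = S·φ(d₁)·√T = 27.941800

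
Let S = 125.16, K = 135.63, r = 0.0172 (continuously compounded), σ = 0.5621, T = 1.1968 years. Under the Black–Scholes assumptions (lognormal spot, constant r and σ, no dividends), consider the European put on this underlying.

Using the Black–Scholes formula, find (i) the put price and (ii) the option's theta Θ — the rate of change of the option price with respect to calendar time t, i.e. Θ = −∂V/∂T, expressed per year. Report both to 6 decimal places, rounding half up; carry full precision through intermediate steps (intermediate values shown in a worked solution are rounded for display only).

price = 35.153638
Θ = -11.045424

σ√T = 0.5621·√1.1968 = 0.614928
d₁ = (ln(S/K) + (r+σ²/2)T) / (σ√T) = (ln(125.16/135.63) + (0.0172+0.5621²/2)·1.1968) / 0.614928 = (-0.080338 + 0.209653) / 0.614928 = 0.210294
d₂ = d₁ − σ√T = 0.210294 − 0.614928 = -0.404634
e^{−rT} = e^{−0.0172·1.1968} = 0.979625
N(−d₁) = 0.416719,  N(−d₂) = 0.657127
Put price V = K·e^{−rT}·N(−d₂) − S·N(−d₁) = 87.310209 − 52.156571 = 35.153638
φ(d₁) = (1/√(2π))·e^{−d₁²/2} = 0.390218
Θ = −S·φ(d₁)·σ/(2√T) + r·K·e^{−rT}·N(−d₂) = −12.547159 + 1.501736 = -11.045424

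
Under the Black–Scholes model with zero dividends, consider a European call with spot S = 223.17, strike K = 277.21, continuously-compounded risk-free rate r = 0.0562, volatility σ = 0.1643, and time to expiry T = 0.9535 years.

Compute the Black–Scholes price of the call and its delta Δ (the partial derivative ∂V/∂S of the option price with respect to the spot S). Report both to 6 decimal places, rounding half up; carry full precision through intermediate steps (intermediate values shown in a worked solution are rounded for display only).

price = 3.123426
Δ = 0.174286

σ√T = 0.1643·√0.9535 = 0.160435
d₁ = (ln(S/K) + (r+σ²/2)T) / (σ√T) = (ln(223.17/277.21) + (0.0562+0.1643²/2)·0.9535) / 0.160435 = (-0.216842 + 0.066456) / 0.160435 = -0.937362
d₂ = d₁ − σ√T = -0.937362 − 0.160435 = -1.097796
e^{−rT} = e^{−0.0562·0.9535} = 0.947824
N(d₁) = 0.174286,  N(d₂) = 0.136147
Call price V = S·N(d₁) − K·e^{−rT}·N(d₂) = 38.895467 − 35.772041 = 3.123426
Δ = N(d₁) = 0.174286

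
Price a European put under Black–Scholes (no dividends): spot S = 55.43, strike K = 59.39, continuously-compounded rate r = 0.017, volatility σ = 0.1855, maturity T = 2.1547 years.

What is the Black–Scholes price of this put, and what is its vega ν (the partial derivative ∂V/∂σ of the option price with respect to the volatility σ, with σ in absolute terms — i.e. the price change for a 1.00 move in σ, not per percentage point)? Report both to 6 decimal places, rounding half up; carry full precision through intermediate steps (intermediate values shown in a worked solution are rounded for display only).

price = 7.056300
ν = 32.455159

σ√T = 0.1855·√2.1547 = 0.272294
d₁ = (ln(S/K) + (r+σ²/2)T) / (σ√T) = (ln(55.43/59.39) + (0.017+0.1855²/2)·2.1547) / 0.272294 = (-0.069005 + 0.073702) / 0.272294 = 0.017249
d₂ = d₁ − σ√T = 0.017249 − 0.272294 = -0.255044
e^{−rT} = e^{−0.017·2.1547} = 0.964033
N(−d₁) = 0.493119,  N(−d₂) = 0.600656
Put price V = K·e^{−rT}·N(−d₂) − S·N(−d₁) = 34.389878 − 27.333578 = 7.056300
φ(d₁) = (1/√(2π))·e^{−d₁²/2} = 0.398883
ν = S·φ(d₁)·√T = 32.455159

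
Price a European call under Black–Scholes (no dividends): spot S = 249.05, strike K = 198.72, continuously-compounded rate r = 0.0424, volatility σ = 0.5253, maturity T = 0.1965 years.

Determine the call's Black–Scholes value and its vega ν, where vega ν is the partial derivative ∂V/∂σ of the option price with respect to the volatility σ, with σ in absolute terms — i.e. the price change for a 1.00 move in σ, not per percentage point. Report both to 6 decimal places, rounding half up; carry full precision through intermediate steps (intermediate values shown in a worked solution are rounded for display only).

price = 56.215390
ν = 23.477504

σ√T = 0.5253·√0.1965 = 0.232857
d₁ = (ln(S/K) + (r+σ²/2)T) / (σ√T) = (ln(249.05/198.72) + (0.0424+0.5253²/2)·0.1965) / 0.232857 = (0.225757 + 0.035443) / 0.232857 = 1.121718
d₂ = d₁ − σ√T = 1.121718 − 0.232857 = 0.888862
e^{−rT} = e^{−0.0424·0.1965} = 0.991703
N(d₁) = 0.869009,  N(d₂) = 0.812961
Call price V = S·N(d₁) − K·e^{−rT}·N(d₂) = 216.426665 − 160.211275 = 56.215390
φ(d₁) = (1/√(2π))·e^{−d₁²/2} = 0.212659
ν = S·φ(d₁)·√T = 23.477504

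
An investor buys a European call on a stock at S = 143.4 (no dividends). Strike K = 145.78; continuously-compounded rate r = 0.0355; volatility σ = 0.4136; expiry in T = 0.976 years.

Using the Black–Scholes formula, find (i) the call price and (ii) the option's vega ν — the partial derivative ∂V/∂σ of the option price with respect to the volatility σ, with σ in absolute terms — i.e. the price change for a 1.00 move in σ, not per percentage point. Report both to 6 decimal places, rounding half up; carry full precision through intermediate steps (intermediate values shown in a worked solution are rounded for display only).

price = 24.319616
ν = 54.794996

σ√T = 0.4136·√0.976 = 0.408607
d₁ = (ln(S/K) + (r+σ²/2)T) / (σ√T) = (ln(143.4/145.78) + (0.0355+0.4136²/2)·0.976) / 0.408607 = (-0.016461 + 0.118128) / 0.408607 = 0.248814
d₂ = d₁ − σ√T = 0.248814 − 0.408607 = -0.159793
e^{−rT} = e^{−0.0355·0.976} = 0.965945
N(d₁) = 0.598248,  N(d₂) = 0.436522
Call price V = S·N(d₁) − K·e^{−rT}·N(d₂) = 85.788707 − 61.469091 = 24.319616
φ(d₁) = (1/√(2π))·e^{−d₁²/2} = 0.386783
ν = S·φ(d₁)·√T = 54.794996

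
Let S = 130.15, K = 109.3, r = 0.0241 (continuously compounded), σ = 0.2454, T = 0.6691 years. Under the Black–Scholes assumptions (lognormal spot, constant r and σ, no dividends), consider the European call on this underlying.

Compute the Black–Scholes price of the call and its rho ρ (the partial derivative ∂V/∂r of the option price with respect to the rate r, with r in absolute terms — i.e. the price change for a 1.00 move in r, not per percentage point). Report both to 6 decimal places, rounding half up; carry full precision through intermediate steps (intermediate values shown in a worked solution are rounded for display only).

σ√T = 0.2454·√0.6691 = 0.200734
d₁ = (ln(S/K) + (r+σ²/2)T) / (σ√T) = (ln(130.15/109.3) + (0.0241+0.2454²/2)·0.6691) / 0.200734 = (0.174591 + 0.036272) / 0.200734 = 1.050465
d₂ = d₁ − σ√T = 1.050465 − 0.200734 = 0.849731
e^{−rT} = e^{−0.0241·0.6691} = 0.984004
N(d₁) = 0.853248,  N(d₂) = 0.802263
Call price V = S·N(d₁) − K·e^{−rT}·N(d₂) = 111.050190 − 86.284663 = 24.765527
ρ = K·T·e^{−rT}·N(d₂) = 57.733068

price = 24.765527
ρ = 57.733068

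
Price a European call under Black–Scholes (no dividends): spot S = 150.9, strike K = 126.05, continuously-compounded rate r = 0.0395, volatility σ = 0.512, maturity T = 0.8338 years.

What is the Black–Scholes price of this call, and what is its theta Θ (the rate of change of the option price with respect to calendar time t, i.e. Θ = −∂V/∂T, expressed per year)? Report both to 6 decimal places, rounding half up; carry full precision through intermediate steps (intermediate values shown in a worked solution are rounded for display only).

price = 42.195153
Θ = -16.141839

σ√T = 0.512·√0.8338 = 0.467521
d₁ = (ln(S/K) + (r+σ²/2)T) / (σ√T) = (ln(150.9/126.05) + (0.0395+0.512²/2)·0.8338) / 0.467521 = (0.179939 + 0.142223) / 0.467521 = 0.689085
d₂ = d₁ − σ√T = 0.689085 − 0.467521 = 0.221564
e^{−rT} = e^{−0.0395·0.8338} = 0.967601
N(d₁) = 0.754615,  N(d₂) = 0.587674
Call price V = S·N(d₁) − K·e^{−rT}·N(d₂) = 113.871430 − 71.676277 = 42.195153
φ(d₁) = (1/√(2π))·e^{−d₁²/2} = 0.314630
Θ = −S·φ(d₁)·σ/(2√T) − r·K·e^{−rT}·N(d₂) = −13.310626 − 2.831213 = -16.141839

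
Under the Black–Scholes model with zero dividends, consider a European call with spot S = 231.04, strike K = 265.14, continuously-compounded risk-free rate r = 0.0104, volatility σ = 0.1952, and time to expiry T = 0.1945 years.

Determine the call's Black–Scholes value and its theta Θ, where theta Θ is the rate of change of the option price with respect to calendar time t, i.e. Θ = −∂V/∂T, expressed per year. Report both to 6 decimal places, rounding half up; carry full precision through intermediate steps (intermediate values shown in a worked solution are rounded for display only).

σ√T = 0.1952·√0.1945 = 0.086087
d₁ = (ln(S/K) + (r+σ²/2)T) / (σ√T) = (ln(231.04/265.14) + (0.0104+0.1952²/2)·0.1945) / 0.086087 = (-0.137667 + 0.005728) / 0.086087 = -1.532615
d₂ = d₁ − σ√T = -1.532615 − 0.086087 = -1.618702
e^{−rT} = e^{−0.0104·0.1945} = 0.997979
N(d₁) = 0.062685,  N(d₂) = 0.052756
Call price V = S·N(d₁) − K·e^{−rT}·N(d₂) = 14.482840 − 13.959381 = 0.523460
φ(d₁) = (1/√(2π))·e^{−d₁²/2} = 0.123268
Θ = −S·φ(d₁)·σ/(2√T) − r·K·e^{−rT}·N(d₂) = −6.302727 − 0.145178 = -6.447904

price = 0.523460
Θ = -6.447904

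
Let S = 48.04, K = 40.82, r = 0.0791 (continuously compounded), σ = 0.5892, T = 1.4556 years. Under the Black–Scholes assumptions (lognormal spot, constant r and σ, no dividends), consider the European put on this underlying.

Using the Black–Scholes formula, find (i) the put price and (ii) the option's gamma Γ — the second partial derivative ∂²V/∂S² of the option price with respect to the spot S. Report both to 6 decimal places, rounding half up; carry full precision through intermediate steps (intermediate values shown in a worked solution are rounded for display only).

price = 6.735228
Γ = 0.008841

σ√T = 0.5892·√1.4556 = 0.710859
d₁ = (ln(S/K) + (r+σ²/2)T) / (σ√T) = (ln(48.04/40.82) + (0.0791+0.5892²/2)·1.4556) / 0.710859 = (0.162862 + 0.367799) / 0.710859 = 0.746505
d₂ = d₁ − σ√T = 0.746505 − 0.710859 = 0.035646
e^{−rT} = e^{−0.0791·1.4556} = 0.891243
N(−d₁) = 0.227681,  N(−d₂) = 0.485782
Put price V = K·e^{−rT}·N(−d₂) − S·N(−d₁) = 17.673028 − 10.937800 = 6.735228
φ(d₁) = (1/√(2π))·e^{−d₁²/2} = 0.301926
Γ = φ(d₁) / (S·σ·√T) = 0.008841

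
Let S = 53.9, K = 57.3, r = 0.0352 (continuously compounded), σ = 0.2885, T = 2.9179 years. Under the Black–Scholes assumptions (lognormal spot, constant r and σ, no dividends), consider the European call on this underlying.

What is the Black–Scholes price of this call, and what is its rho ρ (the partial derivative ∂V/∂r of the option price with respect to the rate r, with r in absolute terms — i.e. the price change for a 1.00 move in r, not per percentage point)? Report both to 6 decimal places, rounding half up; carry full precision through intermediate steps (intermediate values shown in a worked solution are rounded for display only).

price = 11.409551
ρ = 65.722554

σ√T = 0.2885·√2.9179 = 0.492812
d₁ = (ln(S/K) + (r+σ²/2)T) / (σ√T) = (ln(53.9/57.3) + (0.0352+0.2885²/2)·2.9179) / 0.492812 = (-0.061170 + 0.224142) / 0.492812 = 0.330698
d₂ = d₁ − σ√T = 0.330698 − 0.492812 = -0.162114
e^{−rT} = e^{−0.0352·2.9179} = 0.902389
N(d₁) = 0.629564,  N(d₂) = 0.435608
Call price V = S·N(d₁) − K·e^{−rT}·N(d₂) = 33.933474 − 22.523923 = 11.409551
ρ = K·T·e^{−rT}·N(d₂) = 65.722554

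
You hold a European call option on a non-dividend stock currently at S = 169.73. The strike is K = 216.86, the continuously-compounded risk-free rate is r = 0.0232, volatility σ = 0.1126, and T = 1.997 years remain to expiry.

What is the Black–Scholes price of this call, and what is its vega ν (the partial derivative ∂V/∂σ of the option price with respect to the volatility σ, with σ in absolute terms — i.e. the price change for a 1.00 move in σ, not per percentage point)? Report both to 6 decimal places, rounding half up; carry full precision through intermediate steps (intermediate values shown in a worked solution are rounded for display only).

σ√T = 0.1126·√1.997 = 0.159121
d₁ = (ln(S/K) + (r+σ²/2)T) / (σ√T) = (ln(169.73/216.86) + (0.0232+0.1126²/2)·1.997) / 0.159121 = (-0.245043 + 0.058990) / 0.159121 = -1.169254
d₂ = d₁ − σ√T = -1.169254 − 0.159121 = -1.328375
e^{−rT} = e^{−0.0232·1.997} = 0.954726
N(d₁) = 0.121151,  N(d₂) = 0.092027
Call price V = S·N(d₁) − K·e^{−rT}·N(d₂) = 20.562886 − 19.053465 = 1.509421
φ(d₁) = (1/√(2π))·e^{−d₁²/2} = 0.201389
ν = S·φ(d₁)·√T = 48.304053

price = 1.509421
ν = 48.304053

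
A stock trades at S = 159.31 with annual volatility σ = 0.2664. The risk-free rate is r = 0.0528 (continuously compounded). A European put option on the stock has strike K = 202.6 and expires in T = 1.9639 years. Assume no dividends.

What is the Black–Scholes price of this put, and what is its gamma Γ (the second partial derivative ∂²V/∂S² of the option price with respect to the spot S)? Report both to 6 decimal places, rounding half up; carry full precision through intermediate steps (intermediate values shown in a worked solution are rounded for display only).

price = 38.640464
Γ = 0.006601

σ√T = 0.2664·√1.9639 = 0.373331
d₁ = (ln(S/K) + (r+σ²/2)T) / (σ√T) = (ln(159.31/202.6) + (0.0528+0.2664²/2)·1.9639) / 0.373331 = (-0.240382 + 0.173382) / 0.373331 = -0.179465
d₂ = d₁ − σ√T = -0.179465 − 0.373331 = -0.552796
e^{−rT} = e^{−0.0528·1.9639} = 0.901501
N(−d₁) = 0.571214,  N(−d₂) = 0.709798
Put price V = K·e^{−rT}·N(−d₂) − S·N(−d₁) = 129.640500 − 91.000036 = 38.640464
φ(d₁) = (1/√(2π))·e^{−d₁²/2} = 0.392569
Γ = φ(d₁) / (S·σ·√T) = 0.006601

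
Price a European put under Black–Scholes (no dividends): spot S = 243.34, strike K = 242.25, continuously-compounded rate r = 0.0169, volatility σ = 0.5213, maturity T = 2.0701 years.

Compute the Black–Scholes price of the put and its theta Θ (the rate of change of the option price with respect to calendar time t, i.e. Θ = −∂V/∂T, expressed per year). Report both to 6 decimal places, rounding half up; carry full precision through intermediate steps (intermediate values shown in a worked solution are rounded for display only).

σ√T = 0.5213·√2.0701 = 0.750038
d₁ = (ln(S/K) + (r+σ²/2)T) / (σ√T) = (ln(243.34/242.25) + (0.0169+0.5213²/2)·2.0701) / 0.750038 = (0.004489 + 0.316263) / 0.750038 = 0.427649
d₂ = d₁ − σ√T = 0.427649 − 0.750038 = -0.322390
e^{−rT} = e^{−0.0169·2.0701} = 0.965620
N(−d₁) = 0.334454,  N(−d₂) = 0.626421
Put price V = K·e^{−rT}·N(−d₂) − S·N(−d₁) = 146.533394 − 81.385918 = 65.147476
φ(d₁) = (1/√(2π))·e^{−d₁²/2} = 0.364081
Θ = −S·φ(d₁)·σ/(2√T) + r·K·e^{−rT}·N(−d₂) = −16.049926 + 2.476414 = -13.573512

price = 65.147476
Θ = -13.573512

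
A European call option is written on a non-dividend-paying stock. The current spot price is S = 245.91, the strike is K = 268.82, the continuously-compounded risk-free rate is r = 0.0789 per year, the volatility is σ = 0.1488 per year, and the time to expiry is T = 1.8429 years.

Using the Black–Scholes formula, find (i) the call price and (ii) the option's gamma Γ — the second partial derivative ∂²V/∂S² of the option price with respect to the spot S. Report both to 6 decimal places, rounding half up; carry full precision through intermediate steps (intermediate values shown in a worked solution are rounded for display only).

σ√T = 0.1488·√1.8429 = 0.202001
d₁ = (ln(S/K) + (r+σ²/2)T) / (σ√T) = (ln(245.91/268.82) + (0.0789+0.1488²/2)·1.8429) / 0.202001 = (-0.089076 + 0.165807) / 0.202001 = 0.379853
d₂ = d₁ − σ√T = 0.379853 − 0.202001 = 0.177851
e^{−rT} = e^{−0.0789·1.8429} = 0.864672
N(d₁) = 0.647973,  N(d₂) = 0.570580
Call price V = S·N(d₁) − K·e^{−rT}·N(d₂) = 159.342932 − 132.626325 = 26.716607
φ(d₁) = (1/√(2π))·e^{−d₁²/2} = 0.371175
Γ = φ(d₁) / (S·σ·√T) = 0.007472

price = 26.716607
Γ = 0.007472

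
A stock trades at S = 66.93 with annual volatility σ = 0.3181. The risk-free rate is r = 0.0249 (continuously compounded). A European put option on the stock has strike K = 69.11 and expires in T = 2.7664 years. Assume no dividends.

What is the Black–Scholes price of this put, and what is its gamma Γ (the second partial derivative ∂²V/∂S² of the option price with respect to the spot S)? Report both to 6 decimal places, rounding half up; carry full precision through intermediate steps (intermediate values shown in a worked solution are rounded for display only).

σ√T = 0.3181·√2.7664 = 0.529080
d₁ = (ln(S/K) + (r+σ²/2)T) / (σ√T) = (ln(66.93/69.11) + (0.0249+0.3181²/2)·2.7664) / 0.529080 = (-0.032052 + 0.208846) / 0.529080 = 0.334154
d₂ = d₁ − σ√T = 0.334154 − 0.529080 = -0.194926
e^{−rT} = e^{−0.0249·2.7664} = 0.933436
N(−d₁) = 0.369132,  N(−d₂) = 0.577275
Put price V = K·e^{−rT}·N(−d₂) − S·N(−d₁) = 37.239830 − 24.705993 = 12.533838
φ(d₁) = (1/√(2π))·e^{−d₁²/2} = 0.377280
Γ = φ(d₁) / (S·σ·√T) = 0.010654

price = 12.533838
Γ = 0.010654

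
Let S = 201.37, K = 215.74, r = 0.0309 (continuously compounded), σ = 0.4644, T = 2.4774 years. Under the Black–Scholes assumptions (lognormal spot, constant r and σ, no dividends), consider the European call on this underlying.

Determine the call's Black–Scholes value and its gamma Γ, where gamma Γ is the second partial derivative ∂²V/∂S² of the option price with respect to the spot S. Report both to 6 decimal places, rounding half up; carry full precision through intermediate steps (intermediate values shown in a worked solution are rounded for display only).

price = 57.989126
Γ = 0.002525

σ√T = 0.4644·√2.4774 = 0.730954
d₁ = (ln(S/K) + (r+σ²/2)T) / (σ√T) = (ln(201.37/215.74) + (0.0309+0.4644²/2)·2.4774) / 0.730954 = (-0.068930 + 0.343699) / 0.730954 = 0.375904
d₂ = d₁ − σ√T = 0.375904 − 0.730954 = -0.355050
e^{−rT} = e^{−0.0309·2.4774} = 0.926305
N(d₁) = 0.646506,  N(d₂) = 0.361276
Call price V = S·N(d₁) − K·e^{−rT}·N(d₂) = 130.186904 − 72.197779 = 57.989126
φ(d₁) = (1/√(2π))·e^{−d₁²/2} = 0.371729
Γ = φ(d₁) / (S·σ·√T) = 0.002525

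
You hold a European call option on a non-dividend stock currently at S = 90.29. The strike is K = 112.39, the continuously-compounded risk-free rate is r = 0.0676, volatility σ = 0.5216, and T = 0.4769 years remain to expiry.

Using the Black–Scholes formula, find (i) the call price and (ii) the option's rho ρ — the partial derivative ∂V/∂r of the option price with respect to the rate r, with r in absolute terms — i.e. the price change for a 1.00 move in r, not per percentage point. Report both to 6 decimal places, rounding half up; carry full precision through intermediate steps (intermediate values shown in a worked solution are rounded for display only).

price = 6.805406
ρ = 12.582749

σ√T = 0.5216·√0.4769 = 0.360206
d₁ = (ln(S/K) + (r+σ²/2)T) / (σ√T) = (ln(90.29/112.39) + (0.0676+0.5216²/2)·0.4769) / 0.360206 = (-0.218948 + 0.097113) / 0.360206 = -0.338238
d₂ = d₁ − σ√T = -0.338238 − 0.360206 = -0.698445
e^{−rT} = e^{−0.0676·0.4769} = 0.968276
N(d₁) = 0.367592,  N(d₂) = 0.242450
Call price V = S·N(d₁) − K·e^{−rT}·N(d₂) = 33.189865 − 26.384459 = 6.805406
ρ = K·T·e^{−rT}·N(d₂) = 12.582749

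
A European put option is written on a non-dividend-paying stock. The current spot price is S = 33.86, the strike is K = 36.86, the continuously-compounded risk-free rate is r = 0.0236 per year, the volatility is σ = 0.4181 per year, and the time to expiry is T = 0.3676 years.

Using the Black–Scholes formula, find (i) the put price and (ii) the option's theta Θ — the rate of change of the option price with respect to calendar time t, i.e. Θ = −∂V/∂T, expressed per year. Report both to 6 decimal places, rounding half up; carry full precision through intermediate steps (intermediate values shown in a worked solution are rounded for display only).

σ√T = 0.4181·√0.3676 = 0.253494
d₁ = (ln(S/K) + (r+σ²/2)T) / (σ√T) = (ln(33.86/36.86) + (0.0236+0.4181²/2)·0.3676) / 0.253494 = (-0.084893 + 0.040805) / 0.253494 = -0.173920
d₂ = d₁ − σ√T = -0.173920 − 0.253494 = -0.427414
e^{−rT} = e^{−0.0236·0.3676} = 0.991362
N(−d₁) = 0.569036,  N(−d₂) = 0.665461
Put price V = K·e^{−rT}·N(−d₂) − S·N(−d₁) = 24.317015 − 19.267547 = 5.049468
φ(d₁) = (1/√(2π))·e^{−d₁²/2} = 0.392954
Θ = −S·φ(d₁)·σ/(2√T) + r·K·e^{−rT}·N(−d₂) = −4.587659 + 0.573882 = -4.013778

price = 5.049468
Θ = -4.013778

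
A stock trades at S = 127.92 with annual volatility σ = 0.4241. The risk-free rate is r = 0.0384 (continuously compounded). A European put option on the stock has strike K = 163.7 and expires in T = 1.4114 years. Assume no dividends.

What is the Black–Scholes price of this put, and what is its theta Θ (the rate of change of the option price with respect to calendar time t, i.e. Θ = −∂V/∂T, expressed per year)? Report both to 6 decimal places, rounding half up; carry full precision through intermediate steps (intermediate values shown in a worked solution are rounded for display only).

price = 43.692210
Θ = -4.644248

σ√T = 0.4241·√1.4114 = 0.503841
d₁ = (ln(S/K) + (r+σ²/2)T) / (σ√T) = (ln(127.92/163.7) + (0.0384+0.4241²/2)·1.4114) / 0.503841 = (-0.246630 + 0.181126) / 0.503841 = -0.130011
d₂ = d₁ − σ√T = -0.130011 − 0.503841 = -0.633852
e^{−rT} = e^{−0.0384·1.4114} = 0.947245
N(−d₁) = 0.551721,  N(−d₂) = 0.736911
Put price V = K·e^{−rT}·N(−d₂) − S·N(−d₁) = 114.268382 − 70.576172 = 43.692210
φ(d₁) = (1/√(2π))·e^{−d₁²/2} = 0.395585
Θ = −S·φ(d₁)·σ/(2√T) + r·K·e^{−rT}·N(−d₂) = −9.032154 + 4.387906 = -4.644248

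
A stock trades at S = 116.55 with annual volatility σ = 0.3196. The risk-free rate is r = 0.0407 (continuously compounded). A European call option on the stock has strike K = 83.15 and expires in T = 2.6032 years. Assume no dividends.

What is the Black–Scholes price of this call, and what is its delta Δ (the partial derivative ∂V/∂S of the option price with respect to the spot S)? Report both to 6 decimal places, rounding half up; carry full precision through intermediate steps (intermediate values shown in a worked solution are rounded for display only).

price = 46.853022
Δ = 0.868246

σ√T = 0.3196·√2.6032 = 0.515657
d₁ = (ln(S/K) + (r+σ²/2)T) / (σ√T) = (ln(116.55/83.15) + (0.0407+0.3196²/2)·2.6032) / 0.515657 = (0.337674 + 0.238901) / 0.515657 = 1.118138
d₂ = d₁ − σ√T = 1.118138 − 0.515657 = 0.602482
e^{−rT} = e^{−0.0407·2.6032} = 0.899469
N(d₁) = 0.868246,  N(d₂) = 0.726573
Call price V = S·N(d₁) − K·e^{−rT}·N(d₂) = 101.194071 − 54.341048 = 46.853022
Δ = N(d₁) = 0.868246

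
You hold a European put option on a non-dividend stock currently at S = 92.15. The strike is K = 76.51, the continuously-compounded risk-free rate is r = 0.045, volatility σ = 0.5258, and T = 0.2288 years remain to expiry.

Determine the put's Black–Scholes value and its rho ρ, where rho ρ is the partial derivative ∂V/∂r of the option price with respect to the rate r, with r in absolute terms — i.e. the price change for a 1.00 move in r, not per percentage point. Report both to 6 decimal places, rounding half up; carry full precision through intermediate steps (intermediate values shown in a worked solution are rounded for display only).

σ√T = 0.5258·√0.2288 = 0.251506
d₁ = (ln(S/K) + (r+σ²/2)T) / (σ√T) = (ln(92.15/76.51) + (0.045+0.5258²/2)·0.2288) / 0.251506 = (0.185996 + 0.041924) / 0.251506 = 0.906220
d₂ = d₁ − σ√T = 0.906220 − 0.251506 = 0.654714
e^{−rT} = e^{−0.045·0.2288} = 0.989757
N(−d₁) = 0.182410,  N(−d₂) = 0.256326
Put price V = K·e^{−rT}·N(−d₂) − S·N(−d₁) = 19.410617 − 16.809054 = 2.601563
ρ = −K·T·e^{−rT}·N(−d₂) = -4.441149

price = 2.601563
ρ = -4.441149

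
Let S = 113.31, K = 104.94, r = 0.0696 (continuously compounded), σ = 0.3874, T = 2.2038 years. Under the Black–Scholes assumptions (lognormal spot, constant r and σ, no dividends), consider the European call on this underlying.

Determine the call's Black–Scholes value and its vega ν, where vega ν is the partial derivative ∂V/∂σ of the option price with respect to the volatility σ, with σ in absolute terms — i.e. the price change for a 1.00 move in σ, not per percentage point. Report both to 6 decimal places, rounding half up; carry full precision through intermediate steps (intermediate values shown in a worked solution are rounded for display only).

σ√T = 0.3874·√2.2038 = 0.575103
d₁ = (ln(S/K) + (r+σ²/2)T) / (σ√T) = (ln(113.31/104.94) + (0.0696+0.3874²/2)·2.2038) / 0.575103 = (0.076739 + 0.318756) / 0.575103 = 0.687694
d₂ = d₁ − σ√T = 0.687694 − 0.575103 = 0.112591
e^{−rT} = e^{−0.0696·2.2038} = 0.857800
N(d₁) = 0.754177,  N(d₂) = 0.544823
Call price V = S·N(d₁) − K·e^{−rT}·N(d₂) = 85.455823 − 49.043572 = 36.412251
φ(d₁) = (1/√(2π))·e^{−d₁²/2} = 0.314932
ν = S·φ(d₁)·√T = 52.974940

price = 36.412251
ν = 52.974940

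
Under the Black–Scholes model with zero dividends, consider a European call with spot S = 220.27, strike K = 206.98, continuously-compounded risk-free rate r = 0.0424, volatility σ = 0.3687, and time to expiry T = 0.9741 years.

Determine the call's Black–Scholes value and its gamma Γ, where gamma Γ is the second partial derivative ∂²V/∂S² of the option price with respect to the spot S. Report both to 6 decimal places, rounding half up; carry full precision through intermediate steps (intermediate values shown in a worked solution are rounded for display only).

σ√T = 0.3687·√0.9741 = 0.363894
d₁ = (ln(S/K) + (r+σ²/2)T) / (σ√T) = (ln(220.27/206.98) + (0.0424+0.3687²/2)·0.9741) / 0.363894 = (0.062232 + 0.107511) / 0.363894 = 0.466463
d₂ = d₁ − σ√T = 0.466463 − 0.363894 = 0.102569
e^{−rT} = e^{−0.0424·0.9741} = 0.959539
N(d₁) = 0.679558,  N(d₂) = 0.540848
Call price V = S·N(d₁) − K·e^{−rT}·N(d₂) = 149.686242 − 107.415285 = 42.270957
φ(d₁) = (1/√(2π))·e^{−d₁²/2} = 0.357817
Γ = φ(d₁) / (S·σ·√T) = 0.004464

price = 42.270957
Γ = 0.004464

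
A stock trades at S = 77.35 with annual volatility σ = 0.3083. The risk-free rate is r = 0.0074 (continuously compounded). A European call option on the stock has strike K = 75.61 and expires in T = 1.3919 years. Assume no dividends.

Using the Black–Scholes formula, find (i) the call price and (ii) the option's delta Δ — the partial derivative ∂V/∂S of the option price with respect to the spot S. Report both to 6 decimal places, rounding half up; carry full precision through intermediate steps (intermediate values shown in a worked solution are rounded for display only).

price = 12.283184
Δ = 0.607471

σ√T = 0.3083·√1.3919 = 0.363729
d₁ = (ln(S/K) + (r+σ²/2)T) / (σ√T) = (ln(77.35/75.61) + (0.0074+0.3083²/2)·1.3919) / 0.363729 = (0.022752 + 0.076449) / 0.363729 = 0.272735
d₂ = d₁ − σ√T = 0.272735 − 0.363729 = -0.090994
e^{−rT} = e^{−0.0074·1.3919} = 0.989753
N(d₁) = 0.607471,  N(d₂) = 0.463749
Call price V = S·N(d₁) − K·e^{−rT}·N(d₂) = 46.987909 − 34.704725 = 12.283184
Δ = N(d₁) = 0.607471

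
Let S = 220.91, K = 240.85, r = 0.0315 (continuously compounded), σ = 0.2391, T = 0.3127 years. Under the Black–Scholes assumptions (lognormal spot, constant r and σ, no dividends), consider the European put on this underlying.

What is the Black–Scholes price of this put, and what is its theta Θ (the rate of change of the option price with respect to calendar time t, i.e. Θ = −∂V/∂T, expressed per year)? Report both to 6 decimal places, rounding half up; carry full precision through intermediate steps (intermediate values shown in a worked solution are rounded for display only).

price = 22.983094
Θ = -11.028896

σ√T = 0.2391·√0.3127 = 0.133704
d₁ = (ln(S/K) + (r+σ²/2)T) / (σ√T) = (ln(220.91/240.85) + (0.0315+0.2391²/2)·0.3127) / 0.133704 = (-0.086419 + 0.018788) / 0.133704 = -0.505824
d₂ = d₁ − σ√T = -0.505824 − 0.133704 = -0.639528
e^{−rT} = e^{−0.0315·0.3127} = 0.990198
N(−d₁) = 0.693510,  N(−d₂) = 0.738760
Put price V = K·e^{−rT}·N(−d₂) − S·N(−d₁) = 176.186368 − 153.203275 = 22.983094
φ(d₁) = (1/√(2π))·e^{−d₁²/2} = 0.351036
Θ = −S·φ(d₁)·σ/(2√T) + r·K·e^{−rT}·N(−d₂) = −16.578767 + 5.549871 = -11.028896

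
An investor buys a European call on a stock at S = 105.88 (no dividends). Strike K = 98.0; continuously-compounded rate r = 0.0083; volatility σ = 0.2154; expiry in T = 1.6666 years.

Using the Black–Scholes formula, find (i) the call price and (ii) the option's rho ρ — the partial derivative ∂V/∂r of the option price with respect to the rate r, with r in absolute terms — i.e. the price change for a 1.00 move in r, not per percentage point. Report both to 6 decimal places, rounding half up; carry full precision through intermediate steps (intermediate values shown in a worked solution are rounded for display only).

price = 16.403360
ρ = 92.604590

σ√T = 0.2154·√1.6666 = 0.278075
d₁ = (ln(S/K) + (r+σ²/2)T) / (σ√T) = (ln(105.88/98.0) + (0.0083+0.2154²/2)·1.6666) / 0.278075 = (0.077339 + 0.052496) / 0.278075 = 0.466905
d₂ = d₁ − σ√T = 0.466905 − 0.278075 = 0.188830
e^{−rT} = e^{−0.0083·1.6666} = 0.986262
N(d₁) = 0.679716,  N(d₂) = 0.574887
Call price V = S·N(d₁) − K·e^{−rT}·N(d₂) = 71.968337 − 55.564977 = 16.403360
ρ = K·T·e^{−rT}·N(d₂) = 92.604590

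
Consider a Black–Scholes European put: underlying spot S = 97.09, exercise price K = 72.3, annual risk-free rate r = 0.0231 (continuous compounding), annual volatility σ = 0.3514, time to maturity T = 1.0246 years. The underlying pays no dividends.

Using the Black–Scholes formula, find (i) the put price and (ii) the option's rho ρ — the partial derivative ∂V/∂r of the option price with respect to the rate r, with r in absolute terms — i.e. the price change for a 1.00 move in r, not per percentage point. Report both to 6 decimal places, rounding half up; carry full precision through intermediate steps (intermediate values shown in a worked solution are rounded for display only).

price = 2.954188
ρ = -17.111488

σ√T = 0.3514·√1.0246 = 0.355696
d₁ = (ln(S/K) + (r+σ²/2)T) / (σ√T) = (ln(97.09/72.3) + (0.0231+0.3514²/2)·1.0246) / 0.355696 = (0.294814 + 0.086928) / 0.355696 = 1.073226
d₂ = d₁ − σ√T = 1.073226 − 0.355696 = 0.717531
e^{−rT} = e^{−0.0231·1.0246} = 0.976610
N(−d₁) = 0.141585,  N(−d₂) = 0.236523
Put price V = K·e^{−rT}·N(−d₂) − S·N(−d₁) = 16.700652 − 13.746464 = 2.954188
ρ = −K·T·e^{−rT}·N(−d₂) = -17.111488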